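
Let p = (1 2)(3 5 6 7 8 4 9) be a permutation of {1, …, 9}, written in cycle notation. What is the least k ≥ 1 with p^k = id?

The disjoint cycles have lengths 7, 2.
The order of p is the least common multiple of its cycle lengths: lcm(7, 2) = 14.

14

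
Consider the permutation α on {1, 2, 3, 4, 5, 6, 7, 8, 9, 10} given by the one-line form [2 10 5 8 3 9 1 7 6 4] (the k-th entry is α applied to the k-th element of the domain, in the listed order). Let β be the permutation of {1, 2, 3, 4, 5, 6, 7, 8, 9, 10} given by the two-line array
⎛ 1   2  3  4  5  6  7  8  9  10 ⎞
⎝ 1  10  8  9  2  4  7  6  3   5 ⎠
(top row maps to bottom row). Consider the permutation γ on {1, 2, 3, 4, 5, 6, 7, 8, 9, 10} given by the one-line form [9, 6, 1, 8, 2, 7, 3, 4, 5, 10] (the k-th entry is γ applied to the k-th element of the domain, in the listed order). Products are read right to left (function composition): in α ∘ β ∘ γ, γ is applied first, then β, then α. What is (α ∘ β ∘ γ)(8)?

Apply the permutations in order: γ(8) = 4, then β(4) = 9, then α(9) = 6. So (α ∘ β ∘ γ)(8) = 6.

6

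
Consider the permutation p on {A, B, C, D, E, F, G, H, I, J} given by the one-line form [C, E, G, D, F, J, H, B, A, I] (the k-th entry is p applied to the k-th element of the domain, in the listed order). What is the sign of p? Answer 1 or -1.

1

In disjoint-cycle form the cycle lengths are 9, 1.
A cycle is odd iff its length is even; p has 0 even-length cycles, so sgn(p) = (−1)^0 and p is even.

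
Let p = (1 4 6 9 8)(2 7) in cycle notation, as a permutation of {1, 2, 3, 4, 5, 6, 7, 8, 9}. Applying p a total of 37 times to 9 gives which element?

1

9 lies in the 5-cycle (1 4 6 9 8).
On a 5-cycle, p^5 is the identity, so p^37 = p^2 there (37 ≡ 2 mod 5).
Advancing 2 steps from 9: 9 → 8 → 1.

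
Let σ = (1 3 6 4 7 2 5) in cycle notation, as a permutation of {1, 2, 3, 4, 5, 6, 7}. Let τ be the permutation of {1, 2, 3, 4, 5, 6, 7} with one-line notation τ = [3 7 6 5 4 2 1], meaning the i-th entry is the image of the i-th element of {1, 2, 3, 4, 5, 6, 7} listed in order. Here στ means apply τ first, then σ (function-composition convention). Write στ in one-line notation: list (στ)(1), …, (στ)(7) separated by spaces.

6 2 4 1 7 5 3

(στ)(x) = σ(τ(x)). Computing each image: σ(τ(1)) = σ(3) = 6, σ(τ(2)) = σ(7) = 2, σ(τ(3)) = σ(6) = 4, σ(τ(4)) = σ(5) = 1, σ(τ(5)) = σ(4) = 7, σ(τ(6)) = σ(2) = 5, σ(τ(7)) = σ(1) = 3.
Hence στ = [6 2 4 1 7 5 3].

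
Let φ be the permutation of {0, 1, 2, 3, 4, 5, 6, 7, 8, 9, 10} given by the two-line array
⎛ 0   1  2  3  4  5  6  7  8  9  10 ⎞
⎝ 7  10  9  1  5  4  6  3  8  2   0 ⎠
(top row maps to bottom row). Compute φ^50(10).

Tracing 10 → 0 → … returns to 10 after 5 steps, so 10 lies in a 5-cycle (0 7 3 1 10).
On a 5-cycle, φ^5 is the identity, so φ^50 = φ^0 there (50 ≡ 0 mod 5).
So φ^50(10) = 10.

10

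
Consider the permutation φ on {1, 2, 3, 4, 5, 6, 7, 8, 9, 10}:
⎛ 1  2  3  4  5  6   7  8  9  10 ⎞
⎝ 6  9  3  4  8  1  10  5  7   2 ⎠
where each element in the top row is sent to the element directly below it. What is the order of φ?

4

Decomposing into disjoint cycles gives cycle lengths 4, 2, 2, 1, 1.
Since disjoint cycles commute, ord(φ) = lcm(4, 2, 2) = 4.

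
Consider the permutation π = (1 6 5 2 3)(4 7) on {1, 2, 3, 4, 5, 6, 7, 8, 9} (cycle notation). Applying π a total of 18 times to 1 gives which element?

2

1 lies in the 5-cycle (1 6 5 2 3).
Powers repeat with period 5 on this cycle, and 18 mod 5 = 3, so π^18(1) = π^3(1).
Stepping 3 places around the cycle: 1 → 6 → 5 → 2.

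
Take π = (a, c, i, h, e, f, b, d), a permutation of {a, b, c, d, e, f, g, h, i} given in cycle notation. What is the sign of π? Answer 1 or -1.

-1

The cycle lengths are 8, 1.
A cycle is odd iff its length is even; π has 1 even-length cycle, so sgn(π) = (−1)^1 and π is odd.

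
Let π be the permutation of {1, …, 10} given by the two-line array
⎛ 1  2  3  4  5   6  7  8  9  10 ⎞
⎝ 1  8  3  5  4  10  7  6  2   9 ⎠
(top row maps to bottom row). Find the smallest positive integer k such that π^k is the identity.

10

The disjoint-cycle form of π has cycle lengths 5, 2, 1, 1, 1.
The order of π is the least common multiple of its cycle lengths: lcm(5, 2) = 10.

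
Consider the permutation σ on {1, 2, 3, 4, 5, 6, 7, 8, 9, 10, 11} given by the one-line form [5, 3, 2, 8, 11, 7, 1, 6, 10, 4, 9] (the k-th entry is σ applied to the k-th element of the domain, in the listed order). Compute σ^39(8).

Tracing 8 → 6 → … returns to 8 after 9 steps, so 8 lies in a 9-cycle (1 5 11 9 10 4 8 6 7).
Since the cycle has length 9, σ^39 acts on it the same as σ^3 (39 mod 9 = 3).
Stepping 3 places around the cycle: 8 → 6 → 7 → 1.

1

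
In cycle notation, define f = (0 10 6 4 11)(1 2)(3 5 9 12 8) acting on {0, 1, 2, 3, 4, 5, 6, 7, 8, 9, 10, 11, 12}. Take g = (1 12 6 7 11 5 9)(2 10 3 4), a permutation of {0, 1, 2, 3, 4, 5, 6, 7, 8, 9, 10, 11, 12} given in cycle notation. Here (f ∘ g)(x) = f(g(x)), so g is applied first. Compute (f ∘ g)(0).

10

(f ∘ g)(0) = f(g(0)). g(0) = 0, then f(0) = 10. So (f ∘ g)(0) = 10.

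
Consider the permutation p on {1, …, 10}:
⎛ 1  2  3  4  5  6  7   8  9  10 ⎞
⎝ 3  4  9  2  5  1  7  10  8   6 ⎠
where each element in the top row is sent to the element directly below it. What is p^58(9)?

Tracing 9 → 8 → … returns to 9 after 6 steps, so 9 lies in a 6-cycle (1 3 9 8 10 6).
Powers repeat with period 6 on this cycle, and 58 mod 6 = 4, so p^58(9) = p^4(9).
Advancing 4 steps from 9: 9 → 8 → 10 → 6 → 1.

1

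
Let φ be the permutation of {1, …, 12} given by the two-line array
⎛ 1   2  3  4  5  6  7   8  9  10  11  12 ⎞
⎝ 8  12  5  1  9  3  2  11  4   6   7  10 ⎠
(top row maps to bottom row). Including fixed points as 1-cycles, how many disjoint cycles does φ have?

The cycle decomposition is (1, 8, 11, 7, 2, 12, 10, 6, 3, 5, 9, 4), which has 1 cycle (counting 1-cycles).

1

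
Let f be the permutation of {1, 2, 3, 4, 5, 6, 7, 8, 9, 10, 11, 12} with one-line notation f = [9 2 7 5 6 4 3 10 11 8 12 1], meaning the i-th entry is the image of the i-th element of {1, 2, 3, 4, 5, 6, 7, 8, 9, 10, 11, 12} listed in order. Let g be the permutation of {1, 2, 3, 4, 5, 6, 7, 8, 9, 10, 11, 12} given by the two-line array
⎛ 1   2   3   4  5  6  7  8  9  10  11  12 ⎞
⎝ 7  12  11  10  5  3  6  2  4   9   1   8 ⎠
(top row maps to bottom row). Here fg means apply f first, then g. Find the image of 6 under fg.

10

First apply f: f(6) = 4, then g(4) = 10. Thus (fg)(6) = 10.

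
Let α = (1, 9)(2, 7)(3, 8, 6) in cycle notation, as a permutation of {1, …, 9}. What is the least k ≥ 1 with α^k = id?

6

The disjoint cycles have lengths 3, 2, 2, 1, 1.
Since disjoint cycles commute, ord(α) = lcm(3, 2, 2) = 6.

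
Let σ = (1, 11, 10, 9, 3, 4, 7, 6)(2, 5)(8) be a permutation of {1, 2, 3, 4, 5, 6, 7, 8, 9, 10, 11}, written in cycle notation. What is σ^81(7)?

6

7 lies in the 8-cycle (1, 11, 10, 9, 3, 4, 7, 6).
On an 8-cycle, σ^8 is the identity, so σ^81 = σ^1 there (81 ≡ 1 mod 8).
Advancing 1 step from 7: 7 → 6.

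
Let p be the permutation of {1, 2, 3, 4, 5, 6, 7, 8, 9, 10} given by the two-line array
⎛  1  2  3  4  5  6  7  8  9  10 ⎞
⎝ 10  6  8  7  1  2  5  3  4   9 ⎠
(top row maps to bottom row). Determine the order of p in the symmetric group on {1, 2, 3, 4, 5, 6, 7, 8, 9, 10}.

6

Decomposing into disjoint cycles gives cycle lengths 6, 2, 2.
The order of p is the least common multiple of its cycle lengths: lcm(6, 2, 2) = 6.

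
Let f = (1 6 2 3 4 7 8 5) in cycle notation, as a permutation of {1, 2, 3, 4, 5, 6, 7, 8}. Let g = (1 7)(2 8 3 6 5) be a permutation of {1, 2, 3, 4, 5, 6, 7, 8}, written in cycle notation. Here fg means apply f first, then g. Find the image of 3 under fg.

First apply f: f(3) = 4, then g(4) = 4. Thus (fg)(3) = 4.

4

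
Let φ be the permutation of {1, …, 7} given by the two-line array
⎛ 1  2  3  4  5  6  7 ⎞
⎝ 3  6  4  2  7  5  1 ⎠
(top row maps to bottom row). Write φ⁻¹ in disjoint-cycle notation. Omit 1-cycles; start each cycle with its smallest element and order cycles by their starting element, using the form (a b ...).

The cycle decomposition of φ is (1 3 4 2 6 5 7).
Reversing each cycle (and rotating so the smallest element leads) gives φ⁻¹ = (1 7 5 6 2 4 3).

(1 7 5 6 2 4 3)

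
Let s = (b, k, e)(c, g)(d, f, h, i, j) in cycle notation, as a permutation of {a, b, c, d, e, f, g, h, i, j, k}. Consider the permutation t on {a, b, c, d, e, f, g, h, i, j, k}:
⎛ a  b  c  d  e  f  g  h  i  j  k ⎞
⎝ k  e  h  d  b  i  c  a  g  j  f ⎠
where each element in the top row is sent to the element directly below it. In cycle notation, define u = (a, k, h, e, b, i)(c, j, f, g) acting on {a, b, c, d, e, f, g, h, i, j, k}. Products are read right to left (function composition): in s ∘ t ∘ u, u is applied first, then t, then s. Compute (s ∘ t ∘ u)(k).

a

Apply the permutations in order: u(k) = h, then t(h) = a, then s(a) = a. So (s ∘ t ∘ u)(k) = a.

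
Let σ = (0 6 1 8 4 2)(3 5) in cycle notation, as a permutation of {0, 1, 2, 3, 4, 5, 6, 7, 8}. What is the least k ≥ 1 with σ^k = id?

6

The cycle type of σ is (6, 2, 1).
Since disjoint cycles commute, ord(σ) = lcm(6, 2) = 6.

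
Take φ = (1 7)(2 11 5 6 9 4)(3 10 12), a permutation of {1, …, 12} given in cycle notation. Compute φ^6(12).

12

12 lies in the 3-cycle (3 10 12).
Powers repeat with period 3 on this cycle, and 6 mod 3 = 0, so φ^6(12) = φ^0(12).
So φ^6(12) = 12.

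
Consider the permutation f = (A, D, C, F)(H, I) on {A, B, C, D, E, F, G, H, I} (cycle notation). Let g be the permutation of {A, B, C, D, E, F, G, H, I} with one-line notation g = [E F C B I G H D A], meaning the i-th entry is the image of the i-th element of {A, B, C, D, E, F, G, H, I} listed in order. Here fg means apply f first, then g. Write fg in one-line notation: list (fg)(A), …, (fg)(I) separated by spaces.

B F G C I E H A D

For each element, apply f then g: A → D → B; B → B → F; C → F → G; D → C → C; E → E → I; F → A → E; G → G → H; H → I → A; I → H → D.
Collecting the images, fg = [B F G C I E H A D].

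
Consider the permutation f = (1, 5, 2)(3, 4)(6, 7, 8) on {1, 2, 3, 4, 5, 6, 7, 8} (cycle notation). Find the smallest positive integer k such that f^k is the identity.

The disjoint cycles have lengths 3, 3, 2.
The order of f is the least common multiple of its cycle lengths: lcm(3, 3, 2) = 6.

6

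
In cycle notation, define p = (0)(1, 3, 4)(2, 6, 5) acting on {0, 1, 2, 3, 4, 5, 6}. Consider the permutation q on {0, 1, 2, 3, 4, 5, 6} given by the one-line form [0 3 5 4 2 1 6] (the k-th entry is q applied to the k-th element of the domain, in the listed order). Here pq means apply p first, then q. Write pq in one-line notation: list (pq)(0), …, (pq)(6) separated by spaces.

0 4 6 2 3 5 1

(pq)(x) = q(p(x)). Computing each image: q(p(0)) = q(0) = 0, q(p(1)) = q(3) = 4, q(p(2)) = q(6) = 6, q(p(3)) = q(4) = 2, q(p(4)) = q(1) = 3, q(p(5)) = q(2) = 5, q(p(6)) = q(5) = 1.
Hence pq = [0 4 6 2 3 5 1].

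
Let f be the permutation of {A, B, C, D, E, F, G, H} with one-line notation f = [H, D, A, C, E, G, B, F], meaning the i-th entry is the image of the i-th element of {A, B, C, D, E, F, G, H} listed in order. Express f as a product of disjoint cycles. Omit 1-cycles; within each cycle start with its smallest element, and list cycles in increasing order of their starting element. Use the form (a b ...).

(A H F G B D C)

Iterating f from A gives A → H → F → G → B → D → C → A; that is the 7-cycle (A H F G B D C).
Continuing from each remaining unvisited element yields (A H F G B D C).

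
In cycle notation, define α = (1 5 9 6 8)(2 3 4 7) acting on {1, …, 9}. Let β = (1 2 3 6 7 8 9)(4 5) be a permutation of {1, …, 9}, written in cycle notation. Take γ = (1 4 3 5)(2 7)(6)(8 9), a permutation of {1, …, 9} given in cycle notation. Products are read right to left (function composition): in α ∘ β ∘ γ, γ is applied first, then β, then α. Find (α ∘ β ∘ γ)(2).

1

Chase 2: γ(2) = 7; β(7) = 8; α(8) = 1. Hence (α ∘ β ∘ γ)(2) = 1.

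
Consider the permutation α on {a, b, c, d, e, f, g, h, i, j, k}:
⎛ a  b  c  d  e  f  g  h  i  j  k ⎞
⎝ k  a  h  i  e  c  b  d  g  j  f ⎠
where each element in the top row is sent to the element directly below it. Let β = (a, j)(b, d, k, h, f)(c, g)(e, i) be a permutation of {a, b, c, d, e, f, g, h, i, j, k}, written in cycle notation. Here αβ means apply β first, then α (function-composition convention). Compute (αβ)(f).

a

β(f) = b, then α(b) = a; composing gives (αβ)(f) = a.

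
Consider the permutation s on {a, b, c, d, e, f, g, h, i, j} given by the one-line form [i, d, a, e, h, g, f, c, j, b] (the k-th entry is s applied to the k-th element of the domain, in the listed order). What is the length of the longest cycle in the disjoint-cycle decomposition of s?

8

Decomposing into disjoint cycles gives (a, i, j, b, d, e, h, c)(f, g); the longest has length 8.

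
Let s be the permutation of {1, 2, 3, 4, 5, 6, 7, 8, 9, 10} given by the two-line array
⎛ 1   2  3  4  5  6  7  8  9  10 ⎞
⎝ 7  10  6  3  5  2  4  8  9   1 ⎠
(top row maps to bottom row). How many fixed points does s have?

3

The fixed points (elements with s(x) = x) are {5, 8, 9}, so there are 3.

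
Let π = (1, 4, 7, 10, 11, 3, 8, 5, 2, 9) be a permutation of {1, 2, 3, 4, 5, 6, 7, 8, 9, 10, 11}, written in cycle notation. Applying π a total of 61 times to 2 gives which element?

2 lies in the 10-cycle (1, 4, 7, 10, 11, 3, 8, 5, 2, 9).
Powers repeat with period 10 on this cycle, and 61 mod 10 = 1, so π^61(2) = π^1(2).
Stepping 1 place around the cycle: 2 → 9.

9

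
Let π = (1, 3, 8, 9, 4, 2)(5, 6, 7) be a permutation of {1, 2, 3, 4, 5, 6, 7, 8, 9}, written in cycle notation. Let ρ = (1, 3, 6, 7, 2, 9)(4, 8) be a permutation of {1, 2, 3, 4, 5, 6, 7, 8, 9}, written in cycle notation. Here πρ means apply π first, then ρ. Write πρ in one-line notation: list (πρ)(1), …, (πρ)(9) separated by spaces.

6 3 4 9 7 2 5 1 8

Chase each element through π then ρ: 1 → 3 → 6; 2 → 1 → 3; 3 → 8 → 4; 4 → 2 → 9; 5 → 6 → 7; 6 → 7 → 2; 7 → 5 → 5; 8 → 9 → 1; 9 → 4 → 8.
Collecting the images, πρ = [6 3 4 9 7 2 5 1 8].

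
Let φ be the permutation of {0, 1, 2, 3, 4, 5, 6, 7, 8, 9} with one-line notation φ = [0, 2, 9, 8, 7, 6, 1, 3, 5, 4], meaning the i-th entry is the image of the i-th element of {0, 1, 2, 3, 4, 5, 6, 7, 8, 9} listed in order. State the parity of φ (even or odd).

even

In disjoint-cycle form the cycle lengths are 9, 1.
A cycle is odd iff its length is even; φ has 0 even-length cycles, so sgn(φ) = (−1)^0 and φ is even.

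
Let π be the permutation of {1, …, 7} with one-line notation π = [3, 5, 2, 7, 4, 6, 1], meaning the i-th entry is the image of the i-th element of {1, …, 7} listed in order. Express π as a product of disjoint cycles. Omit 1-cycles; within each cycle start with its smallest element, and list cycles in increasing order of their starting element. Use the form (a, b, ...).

From 1: 1 → 3 → 2 → 5 → 4 → 7 → 1, closing the cycle (1, 3, 2, 5, 4, 7).
Continuing from each remaining unvisited element yields (1, 3, 2, 5, 4, 7).

(1, 3, 2, 5, 4, 7)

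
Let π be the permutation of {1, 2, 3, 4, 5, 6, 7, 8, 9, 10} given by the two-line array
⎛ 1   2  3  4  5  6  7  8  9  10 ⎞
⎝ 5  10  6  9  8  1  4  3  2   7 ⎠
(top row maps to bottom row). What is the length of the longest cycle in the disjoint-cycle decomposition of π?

5

Decomposing into disjoint cycles gives (1, 5, 8, 3, 6)(2, 10, 7, 4, 9); the longest has length 5.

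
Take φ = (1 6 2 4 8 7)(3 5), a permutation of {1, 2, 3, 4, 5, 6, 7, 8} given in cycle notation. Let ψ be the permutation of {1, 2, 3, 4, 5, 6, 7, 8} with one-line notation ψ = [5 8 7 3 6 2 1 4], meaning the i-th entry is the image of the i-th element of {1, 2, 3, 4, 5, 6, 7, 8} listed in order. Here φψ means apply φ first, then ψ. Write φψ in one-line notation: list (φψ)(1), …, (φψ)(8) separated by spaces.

2 3 6 4 7 8 5 1

Chase each element through φ then ψ: 1 → 6 → 2; 2 → 4 → 3; 3 → 5 → 6; 4 → 8 → 4; 5 → 3 → 7; 6 → 2 → 8; 7 → 1 → 5; 8 → 7 → 1.
So φψ in one-line form is 2 3 6 4 7 8 5 1.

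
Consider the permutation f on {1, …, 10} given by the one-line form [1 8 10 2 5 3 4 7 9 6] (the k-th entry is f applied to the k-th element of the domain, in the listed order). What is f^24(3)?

3

Tracing 3 → 10 → … returns to 3 after 3 steps, so 3 lies in a 3-cycle (3 10 6).
On a 3-cycle, f^3 is the identity, so f^24 = f^0 there (24 ≡ 0 mod 3).
So f^24(3) = 3.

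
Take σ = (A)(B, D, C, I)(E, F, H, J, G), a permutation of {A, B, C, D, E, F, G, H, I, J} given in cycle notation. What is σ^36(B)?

B lies in the 4-cycle (B, D, C, I).
Powers repeat with period 4 on this cycle, and 36 mod 4 = 0, so σ^36(B) = σ^0(B).
So σ^36(B) = B.

B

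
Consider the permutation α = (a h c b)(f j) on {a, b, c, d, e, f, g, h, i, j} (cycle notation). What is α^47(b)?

c

b lies in the 4-cycle (a h c b).
Since the cycle has length 4, α^47 acts on it the same as α^3 (47 mod 4 = 3).
Advancing 3 steps from b: b → a → h → c.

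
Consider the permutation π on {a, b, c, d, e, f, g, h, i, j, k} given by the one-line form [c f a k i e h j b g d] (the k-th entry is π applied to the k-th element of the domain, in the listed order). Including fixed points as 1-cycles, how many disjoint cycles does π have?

4

The cycle decomposition is (a c)(b f e i)(d k)(g h j), which has 4 cycles (counting 1-cycles).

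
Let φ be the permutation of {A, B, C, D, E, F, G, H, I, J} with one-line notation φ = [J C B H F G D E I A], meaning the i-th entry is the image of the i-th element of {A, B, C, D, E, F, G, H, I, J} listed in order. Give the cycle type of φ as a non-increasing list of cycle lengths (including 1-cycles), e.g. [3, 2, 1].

[5, 2, 2, 1]

The disjoint cycles are (A, J)(B, C)(D, H, E, F, G)(I), with lengths 5, 2, 2, 1 in non-increasing order.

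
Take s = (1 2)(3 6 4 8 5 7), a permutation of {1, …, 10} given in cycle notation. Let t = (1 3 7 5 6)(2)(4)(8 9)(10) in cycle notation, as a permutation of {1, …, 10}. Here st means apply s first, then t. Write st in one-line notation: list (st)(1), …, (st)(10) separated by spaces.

2 3 1 9 5 4 7 6 8 10

(st)(x) = t(s(x)). Computing each image: t(s(1)) = t(2) = 2, t(s(2)) = t(1) = 3, t(s(3)) = t(6) = 1, t(s(4)) = t(8) = 9, t(s(5)) = t(7) = 5, t(s(6)) = t(4) = 4, t(s(7)) = t(3) = 7, t(s(8)) = t(5) = 6, t(s(9)) = t(9) = 8, t(s(10)) = t(10) = 10.
Hence st = [2 3 1 9 5 4 7 6 8 10].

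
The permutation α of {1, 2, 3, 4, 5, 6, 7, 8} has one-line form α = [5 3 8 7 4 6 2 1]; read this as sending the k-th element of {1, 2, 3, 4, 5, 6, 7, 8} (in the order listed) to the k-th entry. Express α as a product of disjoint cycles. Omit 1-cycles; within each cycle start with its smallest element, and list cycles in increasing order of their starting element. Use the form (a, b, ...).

(1, 5, 4, 7, 2, 3, 8)

Iterating α from 1 gives 1 → 5 → 4 → 7 → 2 → 3 → 8 → 1; that is the 7-cycle (1, 5, 4, 7, 2, 3, 8).
Repeating from the next unused element and collecting all non-trivial cycles gives (1, 5, 4, 7, 2, 3, 8).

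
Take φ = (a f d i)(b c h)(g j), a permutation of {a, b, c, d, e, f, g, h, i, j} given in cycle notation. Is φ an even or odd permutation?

The cycle lengths are 4, 3, 2, 1.
A cycle is odd iff its length is even; φ has 2 even-length cycles, so sgn(φ) = (−1)^2 and φ is even.

even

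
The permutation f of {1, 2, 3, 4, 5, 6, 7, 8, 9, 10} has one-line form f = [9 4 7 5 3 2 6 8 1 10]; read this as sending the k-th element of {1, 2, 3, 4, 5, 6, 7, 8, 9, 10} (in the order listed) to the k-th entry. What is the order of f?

Decomposing into disjoint cycles gives cycle lengths 6, 2, 1, 1.
The order of f is the least common multiple of its cycle lengths: lcm(6, 2) = 6.

6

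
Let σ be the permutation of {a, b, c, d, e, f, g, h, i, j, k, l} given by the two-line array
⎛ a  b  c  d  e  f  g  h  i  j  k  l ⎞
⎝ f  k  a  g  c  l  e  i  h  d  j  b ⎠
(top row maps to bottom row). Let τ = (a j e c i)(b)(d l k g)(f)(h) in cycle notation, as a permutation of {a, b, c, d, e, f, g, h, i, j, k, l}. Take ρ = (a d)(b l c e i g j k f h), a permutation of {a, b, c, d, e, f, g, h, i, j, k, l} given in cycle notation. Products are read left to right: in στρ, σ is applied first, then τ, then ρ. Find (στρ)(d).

(στρ)(d) = ρ(τ(σ(d))). σ(d) = g, then τ(g) = d, then ρ(d) = a, so the result is a.

a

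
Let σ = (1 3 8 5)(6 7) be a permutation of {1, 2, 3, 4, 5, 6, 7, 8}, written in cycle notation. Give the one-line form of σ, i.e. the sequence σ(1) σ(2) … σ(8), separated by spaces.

3 2 8 4 1 7 6 5

Image by image: 1↦3, 2↦2, 3↦8, 4↦4, 5↦1, 6↦7, 7↦6, 8↦5.
So the one-line form is 3 2 8 4 1 7 6 5.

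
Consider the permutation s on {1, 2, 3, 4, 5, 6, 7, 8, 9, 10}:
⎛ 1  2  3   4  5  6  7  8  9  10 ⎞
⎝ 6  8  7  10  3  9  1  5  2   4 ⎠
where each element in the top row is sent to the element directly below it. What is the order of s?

8

Decomposing into disjoint cycles gives cycle lengths 8, 2.
The order of s is the least common multiple of its cycle lengths: lcm(8, 2) = 8.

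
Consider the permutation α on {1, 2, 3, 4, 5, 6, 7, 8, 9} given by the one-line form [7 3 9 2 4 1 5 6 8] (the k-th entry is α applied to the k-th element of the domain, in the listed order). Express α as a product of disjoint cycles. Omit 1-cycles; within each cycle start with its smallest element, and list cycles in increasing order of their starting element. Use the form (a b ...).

Start at 1 and follow images: 1 → 7 → 5 → 4 → 2 → 3 → 9 → 8 → 6 → 1, giving the cycle (1 7 5 4 2 3 9 8 6).
Repeating from the next unused element and collecting all non-trivial cycles gives (1 7 5 4 2 3 9 8 6).

(1 7 5 4 2 3 9 8 6)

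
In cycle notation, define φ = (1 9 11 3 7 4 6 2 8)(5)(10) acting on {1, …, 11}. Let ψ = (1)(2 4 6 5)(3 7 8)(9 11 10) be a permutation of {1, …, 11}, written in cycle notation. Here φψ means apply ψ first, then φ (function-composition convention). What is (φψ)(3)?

4

(φψ)(3) = φ(ψ(3)). ψ(3) = 7, then φ(7) = 4. So (φψ)(3) = 4.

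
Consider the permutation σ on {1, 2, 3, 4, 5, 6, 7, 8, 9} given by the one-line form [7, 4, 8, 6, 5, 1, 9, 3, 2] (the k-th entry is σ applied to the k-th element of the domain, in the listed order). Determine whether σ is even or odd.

In disjoint-cycle form the cycle lengths are 6, 2, 1.
A cycle is odd iff its length is even; σ has 2 even-length cycles, so sgn(σ) = (−1)^2 and σ is even.

even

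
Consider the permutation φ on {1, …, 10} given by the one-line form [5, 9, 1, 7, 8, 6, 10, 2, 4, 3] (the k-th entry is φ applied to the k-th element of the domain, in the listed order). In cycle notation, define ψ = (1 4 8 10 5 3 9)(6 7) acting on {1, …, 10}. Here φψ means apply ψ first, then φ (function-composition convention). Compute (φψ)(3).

4

First apply ψ: ψ(3) = 9, then φ(9) = 4. Thus (φψ)(3) = 4.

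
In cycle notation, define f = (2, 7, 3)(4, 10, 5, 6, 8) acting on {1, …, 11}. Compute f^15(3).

3

3 lies in the 3-cycle (2, 7, 3).
Since the cycle has length 3, f^15 acts on it the same as f^0 (15 mod 3 = 0).
So f^15(3) = 3.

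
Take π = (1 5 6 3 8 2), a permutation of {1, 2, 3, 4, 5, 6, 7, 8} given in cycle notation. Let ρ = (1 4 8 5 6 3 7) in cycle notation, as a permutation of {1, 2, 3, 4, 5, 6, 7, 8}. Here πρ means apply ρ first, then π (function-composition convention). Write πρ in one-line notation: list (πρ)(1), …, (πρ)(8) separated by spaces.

4 1 7 2 3 8 5 6

(πρ)(x) = π(ρ(x)). Computing each image: π(ρ(1)) = π(4) = 4, π(ρ(2)) = π(2) = 1, π(ρ(3)) = π(7) = 7, π(ρ(4)) = π(8) = 2, π(ρ(5)) = π(6) = 3, π(ρ(6)) = π(3) = 8, π(ρ(7)) = π(1) = 5, π(ρ(8)) = π(5) = 6.
Hence πρ = [4 1 7 2 3 8 5 6].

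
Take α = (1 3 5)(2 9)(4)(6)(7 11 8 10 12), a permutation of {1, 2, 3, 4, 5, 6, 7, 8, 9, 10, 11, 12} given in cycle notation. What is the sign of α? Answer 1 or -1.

-1

The cycle lengths are 5, 3, 2, 1, 1.
A cycle is odd iff its length is even; α has 1 even-length cycle, so sgn(α) = (−1)^1 and α is odd.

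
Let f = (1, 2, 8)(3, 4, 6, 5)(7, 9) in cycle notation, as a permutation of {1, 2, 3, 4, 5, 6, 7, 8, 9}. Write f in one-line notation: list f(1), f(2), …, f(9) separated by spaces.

Image by image: 1↦2, 2↦8, 3↦4, 4↦6, 5↦3, 6↦5, 7↦9, 8↦1, 9↦7.
Listing these in domain order gives 2 8 4 6 3 5 9 1 7.

2 8 4 6 3 5 9 1 7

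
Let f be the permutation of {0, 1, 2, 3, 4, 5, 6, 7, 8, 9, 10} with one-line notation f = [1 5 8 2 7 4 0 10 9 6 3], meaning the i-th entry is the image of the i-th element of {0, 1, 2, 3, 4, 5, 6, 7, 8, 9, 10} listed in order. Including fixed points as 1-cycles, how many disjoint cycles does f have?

1

The cycle decomposition is (0 1 5 4 7 10 3 2 8 9 6), which has 1 cycle (counting 1-cycles).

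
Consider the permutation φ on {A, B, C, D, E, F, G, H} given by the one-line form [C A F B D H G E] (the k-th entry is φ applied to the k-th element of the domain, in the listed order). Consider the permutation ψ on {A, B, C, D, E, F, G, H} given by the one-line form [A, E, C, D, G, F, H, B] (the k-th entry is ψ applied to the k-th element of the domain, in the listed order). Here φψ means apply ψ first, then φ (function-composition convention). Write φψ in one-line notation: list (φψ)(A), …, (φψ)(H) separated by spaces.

(φψ)(x) = φ(ψ(x)). Computing each image: φ(ψ(A)) = φ(A) = C, φ(ψ(B)) = φ(E) = D, φ(ψ(C)) = φ(C) = F, φ(ψ(D)) = φ(D) = B, φ(ψ(E)) = φ(G) = G, φ(ψ(F)) = φ(F) = H, φ(ψ(G)) = φ(H) = E, φ(ψ(H)) = φ(B) = A.
Hence φψ = [C D F B G H E A].

C D F B G H E A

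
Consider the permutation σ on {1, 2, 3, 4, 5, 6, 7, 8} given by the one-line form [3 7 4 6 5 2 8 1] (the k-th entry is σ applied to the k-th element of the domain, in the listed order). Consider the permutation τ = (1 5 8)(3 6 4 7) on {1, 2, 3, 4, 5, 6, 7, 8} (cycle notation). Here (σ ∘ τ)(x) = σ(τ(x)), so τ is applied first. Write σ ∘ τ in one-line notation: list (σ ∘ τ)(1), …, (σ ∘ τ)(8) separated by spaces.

5 7 2 8 1 6 4 3

For each element, apply τ then σ: 1 → 5 → 5; 2 → 2 → 7; 3 → 6 → 2; 4 → 7 → 8; 5 → 8 → 1; 6 → 4 → 6; 7 → 3 → 4; 8 → 1 → 3.
Collecting the images, σ ∘ τ = [5 7 2 8 1 6 4 3].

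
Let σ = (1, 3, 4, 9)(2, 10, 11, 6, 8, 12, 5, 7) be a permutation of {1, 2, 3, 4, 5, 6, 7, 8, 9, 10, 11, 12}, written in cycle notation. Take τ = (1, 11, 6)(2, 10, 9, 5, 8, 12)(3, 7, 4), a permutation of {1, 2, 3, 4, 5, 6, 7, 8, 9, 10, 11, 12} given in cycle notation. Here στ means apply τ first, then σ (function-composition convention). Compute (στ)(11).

(στ)(11) = σ(τ(11)). τ(11) = 6, then σ(6) = 8. So (στ)(11) = 8.

8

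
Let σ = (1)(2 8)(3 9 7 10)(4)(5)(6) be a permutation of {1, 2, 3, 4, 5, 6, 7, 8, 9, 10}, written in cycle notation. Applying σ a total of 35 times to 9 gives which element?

9 lies in the 4-cycle (3 9 7 10).
Since the cycle has length 4, σ^35 acts on it the same as σ^3 (35 mod 4 = 3).
Advancing 3 steps from 9: 9 → 7 → 10 → 3.

3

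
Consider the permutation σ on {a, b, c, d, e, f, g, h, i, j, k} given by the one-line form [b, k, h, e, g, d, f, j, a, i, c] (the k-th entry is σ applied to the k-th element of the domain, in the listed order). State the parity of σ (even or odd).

odd

In disjoint-cycle form the cycle lengths are 7, 4.
A cycle is odd iff its length is even; σ has 1 even-length cycle, so sgn(σ) = (−1)^1 and σ is odd.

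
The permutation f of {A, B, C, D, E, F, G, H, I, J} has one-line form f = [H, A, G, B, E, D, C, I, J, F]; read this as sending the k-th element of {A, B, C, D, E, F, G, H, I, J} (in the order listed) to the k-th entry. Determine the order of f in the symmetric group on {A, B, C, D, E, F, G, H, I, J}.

14

The disjoint-cycle form of f has cycle lengths 7, 2, 1.
Since disjoint cycles commute, ord(f) = lcm(7, 2) = 14.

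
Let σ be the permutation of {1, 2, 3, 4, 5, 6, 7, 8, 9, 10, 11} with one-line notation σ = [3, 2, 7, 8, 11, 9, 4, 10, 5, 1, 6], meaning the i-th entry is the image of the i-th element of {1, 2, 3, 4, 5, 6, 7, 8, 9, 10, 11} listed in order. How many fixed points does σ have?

1

The fixed points (elements with σ(x) = x) are {2}, so there is 1.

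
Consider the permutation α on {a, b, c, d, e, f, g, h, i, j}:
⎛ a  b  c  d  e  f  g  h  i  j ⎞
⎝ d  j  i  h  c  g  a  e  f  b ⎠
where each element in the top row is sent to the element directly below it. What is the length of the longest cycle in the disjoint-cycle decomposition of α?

Decomposing into disjoint cycles gives (a d h e c i f g)(b j); the longest has length 8.

8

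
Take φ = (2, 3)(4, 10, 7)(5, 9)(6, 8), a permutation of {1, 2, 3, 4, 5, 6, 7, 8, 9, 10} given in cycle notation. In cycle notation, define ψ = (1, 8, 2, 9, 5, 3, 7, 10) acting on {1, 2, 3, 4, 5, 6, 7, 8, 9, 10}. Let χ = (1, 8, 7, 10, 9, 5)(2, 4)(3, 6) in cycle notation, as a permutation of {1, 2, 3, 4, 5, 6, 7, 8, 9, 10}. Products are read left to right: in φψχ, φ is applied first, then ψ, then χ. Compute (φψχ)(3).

5

Chase 3: φ(3) = 2; ψ(2) = 9; χ(9) = 5. Hence (φψχ)(3) = 5.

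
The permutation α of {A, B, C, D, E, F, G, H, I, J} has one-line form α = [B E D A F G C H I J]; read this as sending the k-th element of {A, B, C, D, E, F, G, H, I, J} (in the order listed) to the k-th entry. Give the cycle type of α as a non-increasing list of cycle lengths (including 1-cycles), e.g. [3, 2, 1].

[7, 1, 1, 1]

The disjoint cycles are (A, B, E, F, G, C, D)(H)(I)(J), with lengths 7, 1, 1, 1 in non-increasing order.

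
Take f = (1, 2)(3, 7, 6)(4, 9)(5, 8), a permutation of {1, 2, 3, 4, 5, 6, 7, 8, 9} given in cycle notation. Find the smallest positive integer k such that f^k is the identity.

The cycle type of f is (3, 2, 2, 2).
The order of f is the least common multiple of its cycle lengths: lcm(3, 2, 2, 2) = 6.

6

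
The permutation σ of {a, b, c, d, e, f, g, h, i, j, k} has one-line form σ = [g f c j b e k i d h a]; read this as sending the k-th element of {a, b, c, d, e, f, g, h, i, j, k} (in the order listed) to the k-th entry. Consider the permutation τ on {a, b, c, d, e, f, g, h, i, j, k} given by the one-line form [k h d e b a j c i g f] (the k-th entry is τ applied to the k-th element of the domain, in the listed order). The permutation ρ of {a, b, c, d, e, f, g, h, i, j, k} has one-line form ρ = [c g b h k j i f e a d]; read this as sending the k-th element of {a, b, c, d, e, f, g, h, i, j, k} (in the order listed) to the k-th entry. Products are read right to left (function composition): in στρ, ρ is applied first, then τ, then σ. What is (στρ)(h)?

Apply the permutations in order: ρ(h) = f, then τ(f) = a, then σ(a) = g. So (στρ)(h) = g.

g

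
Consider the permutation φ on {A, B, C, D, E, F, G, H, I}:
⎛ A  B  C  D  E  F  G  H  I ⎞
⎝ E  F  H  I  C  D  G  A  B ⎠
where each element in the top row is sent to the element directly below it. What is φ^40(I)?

I

Tracing I → B → … returns to I after 4 steps, so I lies in a 4-cycle (B F D I).
Since the cycle has length 4, φ^40 acts on it the same as φ^0 (40 mod 4 = 0).
So φ^40(I) = I.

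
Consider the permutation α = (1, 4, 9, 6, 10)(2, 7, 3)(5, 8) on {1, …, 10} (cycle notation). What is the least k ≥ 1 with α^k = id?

The disjoint cycles have lengths 5, 3, 2.
Since disjoint cycles commute, ord(α) = lcm(5, 3, 2) = 30.

30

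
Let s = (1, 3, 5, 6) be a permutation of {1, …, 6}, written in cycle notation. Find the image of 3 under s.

Within (1, 3, 5, 6), 3 ↦ 5.

5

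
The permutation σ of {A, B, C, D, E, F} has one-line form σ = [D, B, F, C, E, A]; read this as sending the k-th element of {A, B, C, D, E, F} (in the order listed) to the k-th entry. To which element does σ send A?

A is element number 1 of the domain, and entry number 1 of the one-line form is D, so σ(A) = D.

D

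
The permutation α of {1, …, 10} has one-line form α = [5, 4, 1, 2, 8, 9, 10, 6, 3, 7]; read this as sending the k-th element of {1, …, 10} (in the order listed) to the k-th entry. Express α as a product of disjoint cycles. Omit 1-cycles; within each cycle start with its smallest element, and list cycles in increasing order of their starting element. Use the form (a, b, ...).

(1, 5, 8, 6, 9, 3)(2, 4)(7, 10)

Start at 1 and follow images: 1 → 5 → 8 → 6 → 9 → 3 → 1, giving the cycle (1, 5, 8, 6, 9, 3).
Continuing from each remaining unvisited element yields (1, 5, 8, 6, 9, 3)(2, 4)(7, 10).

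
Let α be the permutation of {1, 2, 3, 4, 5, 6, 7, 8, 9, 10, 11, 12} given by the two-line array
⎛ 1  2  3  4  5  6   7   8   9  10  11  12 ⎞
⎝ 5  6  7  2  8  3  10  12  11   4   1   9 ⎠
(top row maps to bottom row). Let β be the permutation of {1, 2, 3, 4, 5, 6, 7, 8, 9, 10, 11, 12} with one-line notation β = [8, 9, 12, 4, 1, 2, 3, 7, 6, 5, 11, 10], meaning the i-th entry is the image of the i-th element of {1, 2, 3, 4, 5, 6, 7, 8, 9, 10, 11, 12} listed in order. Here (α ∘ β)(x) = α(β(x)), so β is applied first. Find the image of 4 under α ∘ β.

2

(α ∘ β)(4) = α(β(4)). β(4) = 4, then α(4) = 2. So (α ∘ β)(4) = 2.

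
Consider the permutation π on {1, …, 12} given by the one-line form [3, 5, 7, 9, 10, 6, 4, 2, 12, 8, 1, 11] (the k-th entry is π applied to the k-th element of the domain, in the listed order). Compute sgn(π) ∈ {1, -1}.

-1

In disjoint-cycle form the cycle lengths are 7, 4, 1.
A cycle is odd iff its length is even; π has 1 even-length cycle, so sgn(π) = (−1)^1 and π is odd.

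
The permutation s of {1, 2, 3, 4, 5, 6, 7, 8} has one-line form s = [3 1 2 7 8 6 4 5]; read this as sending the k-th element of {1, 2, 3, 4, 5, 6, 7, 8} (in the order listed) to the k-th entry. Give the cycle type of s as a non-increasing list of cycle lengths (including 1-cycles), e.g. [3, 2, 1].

[3, 2, 2, 1]

The disjoint cycles are (1, 3, 2)(4, 7)(5, 8)(6), with lengths 3, 2, 2, 1 in non-increasing order.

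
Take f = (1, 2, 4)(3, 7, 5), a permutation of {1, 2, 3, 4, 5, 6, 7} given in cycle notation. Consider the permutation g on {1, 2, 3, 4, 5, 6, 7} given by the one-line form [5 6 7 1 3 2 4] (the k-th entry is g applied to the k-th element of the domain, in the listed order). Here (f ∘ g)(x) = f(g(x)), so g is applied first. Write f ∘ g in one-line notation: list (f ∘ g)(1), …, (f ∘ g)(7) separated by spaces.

3 6 5 2 7 4 1

(f ∘ g)(x) = f(g(x)). Computing each image: f(g(1)) = f(5) = 3, f(g(2)) = f(6) = 6, f(g(3)) = f(7) = 5, f(g(4)) = f(1) = 2, f(g(5)) = f(3) = 7, f(g(6)) = f(2) = 4, f(g(7)) = f(4) = 1.
Hence f ∘ g = [3 6 5 2 7 4 1].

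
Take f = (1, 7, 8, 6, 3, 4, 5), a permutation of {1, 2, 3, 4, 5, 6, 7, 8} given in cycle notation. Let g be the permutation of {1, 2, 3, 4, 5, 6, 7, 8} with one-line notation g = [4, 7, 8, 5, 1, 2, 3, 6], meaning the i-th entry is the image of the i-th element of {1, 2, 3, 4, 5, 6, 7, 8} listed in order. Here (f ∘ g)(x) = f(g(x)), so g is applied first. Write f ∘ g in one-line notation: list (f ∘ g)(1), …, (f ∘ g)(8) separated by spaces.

5 8 6 1 7 2 4 3

Chase each element through g then f: 1 → 4 → 5; 2 → 7 → 8; 3 → 8 → 6; 4 → 5 → 1; 5 → 1 → 7; 6 → 2 → 2; 7 → 3 → 4; 8 → 6 → 3.
So f ∘ g in one-line form is 5 8 6 1 7 2 4 3.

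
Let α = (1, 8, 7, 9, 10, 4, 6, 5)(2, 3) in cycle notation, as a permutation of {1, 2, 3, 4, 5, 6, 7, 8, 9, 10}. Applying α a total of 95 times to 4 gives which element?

4 lies in the 8-cycle (1, 8, 7, 9, 10, 4, 6, 5).
Since the cycle has length 8, α^95 acts on it the same as α^7 (95 mod 8 = 7).
Advancing 7 steps from 4: 4 → 6 → 5 → 1 → 8 → 7 → 9 → 10.

10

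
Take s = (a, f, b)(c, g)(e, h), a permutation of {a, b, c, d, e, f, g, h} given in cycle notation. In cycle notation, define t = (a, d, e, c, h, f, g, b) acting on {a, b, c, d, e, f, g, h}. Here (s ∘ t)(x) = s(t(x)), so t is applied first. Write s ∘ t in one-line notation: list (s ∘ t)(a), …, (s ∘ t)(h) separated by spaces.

(s ∘ t)(x) = s(t(x)). Computing each image: s(t(a)) = s(d) = d, s(t(b)) = s(a) = f, s(t(c)) = s(h) = e, s(t(d)) = s(e) = h, s(t(e)) = s(c) = g, s(t(f)) = s(g) = c, s(t(g)) = s(b) = a, s(t(h)) = s(f) = b.
Hence s ∘ t = [d f e h g c a b].

d f e h g c a b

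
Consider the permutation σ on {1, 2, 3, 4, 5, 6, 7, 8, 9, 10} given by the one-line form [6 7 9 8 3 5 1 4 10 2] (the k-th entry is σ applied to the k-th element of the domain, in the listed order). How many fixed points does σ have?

No element satisfies σ(x) = x, so there are 0 fixed points.

0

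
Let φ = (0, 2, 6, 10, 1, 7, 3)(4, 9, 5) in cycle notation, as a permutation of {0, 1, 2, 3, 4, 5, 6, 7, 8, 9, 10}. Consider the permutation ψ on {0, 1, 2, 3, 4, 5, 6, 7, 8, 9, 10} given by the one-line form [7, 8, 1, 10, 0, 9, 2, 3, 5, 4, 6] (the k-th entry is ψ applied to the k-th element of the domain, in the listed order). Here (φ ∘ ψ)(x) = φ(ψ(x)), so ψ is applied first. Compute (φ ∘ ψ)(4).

2

First apply ψ: ψ(4) = 0, then φ(0) = 2. Thus (φ ∘ ψ)(4) = 2.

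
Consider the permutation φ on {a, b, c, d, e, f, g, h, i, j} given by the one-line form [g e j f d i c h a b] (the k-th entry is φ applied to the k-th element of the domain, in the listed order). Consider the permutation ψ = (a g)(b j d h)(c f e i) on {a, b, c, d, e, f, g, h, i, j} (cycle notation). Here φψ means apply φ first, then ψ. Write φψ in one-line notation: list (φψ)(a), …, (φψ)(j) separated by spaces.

a i d e h c f b g j

For each element, apply φ then ψ: a → g → a; b → e → i; c → j → d; d → f → e; e → d → h; f → i → c; g → c → f; h → h → b; i → a → g; j → b → j.
So φψ in one-line form is a i d e h c f b g j.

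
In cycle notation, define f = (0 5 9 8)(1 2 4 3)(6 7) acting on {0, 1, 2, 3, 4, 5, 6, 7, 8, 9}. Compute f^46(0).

0 lies in the 4-cycle (0 5 9 8).
Since the cycle has length 4, f^46 acts on it the same as f^2 (46 mod 4 = 2).
Stepping 2 places around the cycle: 0 → 5 → 9.

9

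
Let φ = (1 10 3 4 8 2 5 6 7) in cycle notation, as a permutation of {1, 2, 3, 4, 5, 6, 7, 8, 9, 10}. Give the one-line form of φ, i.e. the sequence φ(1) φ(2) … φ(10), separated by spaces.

10 5 4 8 6 7 1 2 9 3

Image by image: 1→10, 2→5, 3→4, 4→8, 5→6, 6→7, 7→1, 8→2, 9→9, 10→3.
Listing these in domain order gives 10 5 4 8 6 7 1 2 9 3.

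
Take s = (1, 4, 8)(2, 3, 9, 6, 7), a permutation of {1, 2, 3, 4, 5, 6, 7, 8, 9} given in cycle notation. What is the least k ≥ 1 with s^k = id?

15

The disjoint cycles have lengths 5, 3, 1.
The order of s is the least common multiple of its cycle lengths: lcm(5, 3) = 15.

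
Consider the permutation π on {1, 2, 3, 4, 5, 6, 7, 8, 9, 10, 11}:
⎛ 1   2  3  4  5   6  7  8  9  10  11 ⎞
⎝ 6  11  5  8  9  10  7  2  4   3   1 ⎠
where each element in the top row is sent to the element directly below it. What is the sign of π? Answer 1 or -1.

-1

In disjoint-cycle form the cycle lengths are 10, 1.
A cycle is odd iff its length is even; π has 1 even-length cycle, so sgn(π) = (−1)^1 and π is odd.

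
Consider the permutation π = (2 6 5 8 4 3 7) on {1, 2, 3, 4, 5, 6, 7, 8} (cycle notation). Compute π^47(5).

2

5 lies in the 7-cycle (2 6 5 8 4 3 7).
Powers repeat with period 7 on this cycle, and 47 mod 7 = 5, so π^47(5) = π^5(5).
Advancing 5 steps from 5: 5 → 8 → 4 → 3 → 7 → 2.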